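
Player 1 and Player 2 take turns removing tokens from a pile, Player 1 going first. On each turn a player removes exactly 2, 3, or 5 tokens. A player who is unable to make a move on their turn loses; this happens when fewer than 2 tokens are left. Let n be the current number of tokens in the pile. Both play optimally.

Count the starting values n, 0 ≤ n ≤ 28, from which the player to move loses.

9

Use the standard recursion: the mover loses at a terminal position; elsewhere, the mover wins exactly when some move hands the opponent an L position.
n=0: no move → L
n=1: no move → L
n=2: can move to 0, which is L ⇒ W
n=3: can move to 1, which is L ⇒ W
n=4: can move to 1, which is L ⇒ W
n=5: can move to 0, which is L ⇒ W
n=6: can move to 1, which is L ⇒ W
n=7: moves to 5(W), 4(W), 2(W); every one is W ⇒ L
n=8: moves to 6(W), 5(W), 3(W); every one is W ⇒ L
n=9: can move to 7, which is L ⇒ W
n=10: can move to 8, which is L ⇒ W
n=11: can move to 8, which is L ⇒ W
n=12: can move to 7, which is L ⇒ W
n=13: can move to 8, which is L ⇒ W
n=14: moves to 12(W), 11(W), 9(W); every one is W ⇒ L
n=15: moves to 13(W), 12(W), 10(W); every one is W ⇒ L
n=16: can move to 14, which is L ⇒ W
n=17: can move to 15, which is L ⇒ W
n=18: can move to 15, which is L ⇒ W
n=19: can move to 14, which is L ⇒ W
n=20: can move to 15, which is L ⇒ W
n=21: moves to 19(W), 18(W), 16(W); every one is W ⇒ L
n=22: moves to 20(W), 19(W), 17(W); every one is W ⇒ L
n=23: can move to 21, which is L ⇒ W
n=24: can move to 22, which is L ⇒ W
n=25: can move to 22, which is L ⇒ W
n=26: can move to 21, which is L ⇒ W
n=27: can move to 22, which is L ⇒ W
n=28: moves to 26(W), 25(W), 23(W); every one is W ⇒ L
L entries with 0 ≤ n ≤ 28: n = 0, 1, 7, 8, 14, 15, 21, 22, 28; that makes 9.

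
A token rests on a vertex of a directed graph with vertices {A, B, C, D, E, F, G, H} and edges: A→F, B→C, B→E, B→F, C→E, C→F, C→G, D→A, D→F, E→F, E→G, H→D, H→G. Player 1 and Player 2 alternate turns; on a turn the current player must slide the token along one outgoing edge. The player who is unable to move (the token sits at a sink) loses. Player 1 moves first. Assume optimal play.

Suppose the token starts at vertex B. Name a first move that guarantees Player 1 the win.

Compute win/loss labels from the base case upward. A position with no move is L. Any other position is W if it can reach an L in one move, else L.
Every edge goes from a vertex to one that appears earlier in the order F, G, E, C, A, D, H, B, so processing vertices in that order labels each vertex after all of its successors.
F: no outgoing edge → L
G: no outgoing edge → L
E: can move to G, which is L ⇒ W
C: can move to G, which is L ⇒ W
A: can move to F, which is L ⇒ W
D: can move to F, which is L ⇒ W
H: can move to G, which is L ⇒ W
B: can move to F, which is L ⇒ W
From B, the L positions reachable in one move are: F.

Move to F.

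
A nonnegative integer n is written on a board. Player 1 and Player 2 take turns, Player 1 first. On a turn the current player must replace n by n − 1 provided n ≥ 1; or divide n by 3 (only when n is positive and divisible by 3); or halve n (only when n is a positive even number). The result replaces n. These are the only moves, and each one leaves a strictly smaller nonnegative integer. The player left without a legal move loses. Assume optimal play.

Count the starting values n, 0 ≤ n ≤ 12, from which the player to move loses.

6

Build the W/L table. Terminal = L. A non-terminal position is W if it has a move to some L; otherwise it is L.
n=0: no move → L
n=1: →0(L), so W
n=2: →1(W) only, which is W, so L
n=3: →2(L), so W
n=4: →2(L), so W
n=5: →4(W) only, which is W, so L
n=6: →2(L), so W
n=7: →6(W) only, which is W, so L
n=8: →7(L), so W
n=9: →3(W), 8(W) — all W, so L
n=10: →5(L), so W
n=11: →10(W) only, which is W, so L
n=12: →11(L), so W
L entries with 0 ≤ n ≤ 12: n = 0, 2, 5, 7, 9, 11; that makes 6.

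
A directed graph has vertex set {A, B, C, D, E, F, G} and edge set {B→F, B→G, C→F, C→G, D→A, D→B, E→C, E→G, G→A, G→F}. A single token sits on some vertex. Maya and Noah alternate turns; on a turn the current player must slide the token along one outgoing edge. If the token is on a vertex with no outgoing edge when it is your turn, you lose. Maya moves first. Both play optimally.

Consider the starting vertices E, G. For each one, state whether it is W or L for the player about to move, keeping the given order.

Build the W/L table. Terminal = L. A non-terminal position is W if it has a move to some L; otherwise it is L.
Every edge goes from a vertex to one that appears earlier in the order A, F, G, B, C, E, D, so processing vertices in that order labels each vertex after all of its successors.
A: no outgoing edge → L
F: no outgoing edge → L
G: reaches L-position F → W
B: reaches L-position F → W
C: reaches L-position F → W
E: only reaches C(W), G(W), all W → L
D: reaches L-position A → W

E: L, G: W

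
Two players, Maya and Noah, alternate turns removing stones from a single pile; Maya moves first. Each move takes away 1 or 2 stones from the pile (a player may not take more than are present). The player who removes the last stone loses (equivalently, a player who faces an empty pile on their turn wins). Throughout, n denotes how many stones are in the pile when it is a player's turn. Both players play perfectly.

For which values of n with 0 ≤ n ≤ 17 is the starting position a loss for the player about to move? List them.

1, 4, 7, 10, 13, 16

Compute win/loss labels from the base case upward. A position with no move is W. Any other position is W if it can reach an L in one move, else L.
n=0: no move; the opponent has just taken the last stone and therefore loses → W
n=1: the only move is to 0(W), a W ⇒ L
n=2: can move to 1, which is L ⇒ W
n=3: can move to 1, which is L ⇒ W
n=4: moves to 3(W), 2(W); every one is W ⇒ L
n=5: can move to 4, which is L ⇒ W
n=6: can move to 4, which is L ⇒ W
n=7: moves to 6(W), 5(W); every one is W ⇒ L
n=8: can move to 7, which is L ⇒ W
n=9: can move to 7, which is L ⇒ W
n=10: moves to 9(W), 8(W); every one is W ⇒ L
n=11: can move to 10, which is L ⇒ W
n=12: can move to 10, which is L ⇒ W
n=13: moves to 12(W), 11(W); every one is W ⇒ L
n=14: can move to 13, which is L ⇒ W
n=15: can move to 13, which is L ⇒ W
n=16: moves to 15(W), 14(W); every one is W ⇒ L
n=17: can move to 16, which is L ⇒ W
Reading off the rows marked L gives the requested list; there are 6 such values of n.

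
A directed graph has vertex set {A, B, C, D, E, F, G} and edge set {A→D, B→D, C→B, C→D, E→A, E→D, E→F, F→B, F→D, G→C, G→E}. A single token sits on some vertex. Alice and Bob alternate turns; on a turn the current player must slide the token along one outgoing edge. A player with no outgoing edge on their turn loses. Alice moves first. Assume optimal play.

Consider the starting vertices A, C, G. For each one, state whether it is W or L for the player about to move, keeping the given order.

Classify positions by backward induction: terminal positions (no move available) are L. From any other position, the mover wins iff some move reaches an L.
Every edge goes from a vertex to one that appears earlier in the order D, B, C, A, F, E, G, so processing vertices in that order labels each vertex after all of its successors.
D: no outgoing edge → L
B: →D(L), so W
C: →D(L), so W
A: →D(L), so W
F: →D(L), so W
E: →D(L), so W
G: →E(W), C(W) — all W, so L

A: W, C: W, G: L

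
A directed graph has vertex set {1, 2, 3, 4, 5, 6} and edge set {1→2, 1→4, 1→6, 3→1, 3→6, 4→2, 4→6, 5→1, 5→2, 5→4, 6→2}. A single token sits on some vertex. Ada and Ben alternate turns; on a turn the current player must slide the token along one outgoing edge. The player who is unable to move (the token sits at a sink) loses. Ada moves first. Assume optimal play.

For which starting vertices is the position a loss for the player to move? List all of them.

2, 3

Build the W/L table. Terminal = L. A non-terminal position is W if it has a move to some L; otherwise it is L.
Every edge goes from a vertex to one that appears earlier in the order 2, 6, 4, 1, 5, 3, so processing vertices in that order labels each vertex after all of its successors.
2: no outgoing edge → L
6: can move to 2, which is L ⇒ W
4: can move to 2, which is L ⇒ W
1: can move to 2, which is L ⇒ W
5: can move to 2, which is L ⇒ W
3: moves to 1(W), 6(W); every one is W ⇒ L
Reading off the rows marked L gives the requested list; there are 2 such vertices.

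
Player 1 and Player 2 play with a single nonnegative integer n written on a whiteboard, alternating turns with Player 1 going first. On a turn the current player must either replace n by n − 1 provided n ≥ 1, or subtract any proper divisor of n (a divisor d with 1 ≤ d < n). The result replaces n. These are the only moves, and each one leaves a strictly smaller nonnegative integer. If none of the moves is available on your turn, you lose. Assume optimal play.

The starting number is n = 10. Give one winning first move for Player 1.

Compute win/loss labels from the base case upward. A position with no move is L. Any other position is W if it can reach an L in one move, else L.
n=0: no move → L
n=1: →0(L), so W
n=2: →1(W) only, which is W, so L
n=3: →2(L), so W
n=4: →2(L), so W
n=5: →4(W) only, which is W, so L
n=6: →5(L), so W
n=7: →6(W) only, which is W, so L
n=8: →7(L), so W
n=9: →6(W), 8(W) — all W, so L
n=10: →5(L), so W
From 10, the L positions reachable in one move are: 5, 9. Any move reaching one of these is winning.

Move to 5.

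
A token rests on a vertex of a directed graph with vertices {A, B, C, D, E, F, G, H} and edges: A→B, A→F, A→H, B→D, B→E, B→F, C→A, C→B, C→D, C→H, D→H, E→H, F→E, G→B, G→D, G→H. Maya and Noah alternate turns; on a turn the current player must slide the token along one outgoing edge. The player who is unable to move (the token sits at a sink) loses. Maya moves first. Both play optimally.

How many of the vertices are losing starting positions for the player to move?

2

Classify positions by backward induction: terminal positions (no move available) are L. From any other position, the mover wins iff some move reaches an L.
Every edge goes from a vertex to one that appears earlier in the order H, D, E, F, B, A, G, C, so processing vertices in that order labels each vertex after all of its successors.
H: no outgoing edge → L
D: reaches L-position H → W
E: reaches L-position H → W
F: only reaches E(W), which is W → L
B: reaches L-position F → W
A: reaches L-position F → W
G: reaches L-position H → W
C: reaches L-position H → W
The L vertices are F, H; that is 2 in all.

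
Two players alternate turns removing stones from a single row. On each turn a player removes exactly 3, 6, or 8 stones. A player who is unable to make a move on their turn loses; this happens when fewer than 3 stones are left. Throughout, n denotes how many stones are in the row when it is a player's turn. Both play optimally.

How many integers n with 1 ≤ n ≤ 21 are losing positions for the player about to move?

Classify positions by backward induction: terminal positions (no move available) are L. From any other position, the mover wins iff some move reaches an L.
n=0: no move → L
n=1: no move → L
n=2: no move → L
n=3: W (go to 0, an L position)
n=4: W (go to 1, an L position)
n=5: W (go to 2, an L position)
n=6: W (go to 0, an L position)
n=7: W (go to 1, an L position)
n=8: W (go to 2, an L position)
n=9: W (go to 1, an L position)
n=10: W (go to 2, an L position)
n=11: L (options 8(W), 5(W), 3(W) are all W)
n=12: L (options 9(W), 6(W), 4(W) are all W)
n=13: L (options 10(W), 7(W), 5(W) are all W)
n=14: W (go to 11, an L position)
n=15: W (go to 12, an L position)
n=16: W (go to 13, an L position)
n=17: W (go to 11, an L position)
n=18: W (go to 12, an L position)
n=19: W (go to 13, an L position)
n=20: W (go to 12, an L position)
n=21: W (go to 13, an L position)
L entries with 1 ≤ n ≤ 21 (n=0 is outside the asked range and is not counted): n = 1, 2, 11, 12, 13; that makes 5.

5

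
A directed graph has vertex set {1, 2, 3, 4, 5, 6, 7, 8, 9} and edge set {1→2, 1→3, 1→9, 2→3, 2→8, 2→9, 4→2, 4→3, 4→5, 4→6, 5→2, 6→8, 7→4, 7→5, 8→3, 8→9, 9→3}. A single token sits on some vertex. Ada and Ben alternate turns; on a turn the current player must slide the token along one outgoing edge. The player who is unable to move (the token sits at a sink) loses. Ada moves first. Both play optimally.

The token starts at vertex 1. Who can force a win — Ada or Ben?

Compute win/loss labels from the base case upward. A position with no move is L. Any other position is W if it can reach an L in one move, else L.
Every edge goes from a vertex to one that appears earlier in the order 3, 9, 8, 2, 1, 5, 6, 4, 7, so processing vertices in that order labels each vertex after all of its successors.
3: no outgoing edge → L
9: reaches L-position 3 → W
8: reaches L-position 3 → W
2: reaches L-position 3 → W
1: reaches L-position 3 → W
5: only reaches 2(W), which is W → L
6: only reaches 8(W), which is W → L
4: reaches L-position 6 → W
7: reaches L-position 5 → W
From 1 Ada can move to 3, reaching an L position.

Ada wins.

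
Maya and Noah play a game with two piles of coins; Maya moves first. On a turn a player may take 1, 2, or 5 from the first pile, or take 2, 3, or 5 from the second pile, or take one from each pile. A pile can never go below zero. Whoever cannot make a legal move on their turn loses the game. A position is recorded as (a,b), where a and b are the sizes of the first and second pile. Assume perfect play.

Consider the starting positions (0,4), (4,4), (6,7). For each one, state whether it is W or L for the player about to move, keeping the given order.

(0,4): W, (4,4): L, (6,7): W

Classify positions by backward induction: terminal positions (no move available) are L. From any other position, the mover wins iff some move reaches an L.
No move ever increases a pile, so every position that can arise here has a ≤ 6 and b ≤ 7; it is enough to label the cells with 0 ≤ a ≤ 6 and 0 ≤ b ≤ 7.
Every move lowers a or b (never raises either), so fill the grid row by row in increasing a, and left to right within a row: each cell's successors are then already labelled.
      b=0  b=1  b=2  b=3  b=4  b=5  b=6  b=7
a=0:    L    L    W    W    W    W    W    L
a=1:    W    W    W    L    L    W    W    W
a=2:    W    W    L    W    W    W    L    W
a=3:    L    L    W    W    W    W    W    W
a=4:    W    W    W    L    L    W    W    W
a=5:    W    W    L    W    W    W    L    W
a=6:    L    L    W    W    W    W    W    W
Cells with no legal move (terminal, hence L): (0,0), (0,1).
The remaining L cells, each justified by listing all of its moves:
(0,7): →(0,5)(W), (0,4)(W), (0,2)(W) — all W, so L
(1,3): →(0,3)(W), (1,1)(W), (1,0)(W), (0,2)(W) — all W, so L
(1,4): →(0,4)(W), (1,2)(W), (1,1)(W), (0,3)(W) — all W, so L
(2,2): →(1,2)(W), (0,2)(W), (2,0)(W), (1,1)(W) — all W, so L
(2,6): →(1,6)(W), (0,6)(W), (2,4)(W), (2,3)(W), (2,1)(W), (1,5)(W) — all W, so L
(3,0): →(2,0)(W), (1,0)(W) — all W, so L
(3,1): →(2,1)(W), (1,1)(W), (2,0)(W) — all W, so L
(4,3): →(3,3)(W), (2,3)(W), (4,1)(W), (4,0)(W), (3,2)(W) — all W, so L
(4,4): →(3,4)(W), (2,4)(W), (4,2)(W), (4,1)(W), (3,3)(W) — all W, so L
(5,2): →(4,2)(W), (3,2)(W), (0,2)(W), (5,0)(W), (4,1)(W) — all W, so L
(5,6): →(4,6)(W), (3,6)(W), (0,6)(W), (5,4)(W), (5,3)(W), (5,1)(W), (4,5)(W) — all W, so L
(6,0): →(5,0)(W), (4,0)(W), (1,0)(W) — all W, so L
(6,1): →(5,1)(W), (4,1)(W), (1,1)(W), (5,0)(W) — all W, so L
Every other cell has at least one move into one of the L cells above, so it is W.
(0,4): the move to (0,1) reaches an L cell, so W
(4,4): one of the L cells justified above, so L
(6,7): the move to (5,6) reaches an L cell, so W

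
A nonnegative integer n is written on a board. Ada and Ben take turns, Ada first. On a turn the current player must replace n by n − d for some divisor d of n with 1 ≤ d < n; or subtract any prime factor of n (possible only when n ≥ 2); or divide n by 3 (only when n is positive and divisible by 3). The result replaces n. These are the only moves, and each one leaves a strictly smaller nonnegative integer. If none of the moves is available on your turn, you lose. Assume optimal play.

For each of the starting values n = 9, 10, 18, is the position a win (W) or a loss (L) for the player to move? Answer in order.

Classify positions by backward induction: terminal positions (no move available) are L. From any other position, the mover wins iff some move reaches an L.
n=0: no move → L
n=1: no move → L
n=2: can move to 0, which is L ⇒ W
n=3: can move to 0, which is L ⇒ W
n=4: moves to 2(W), 3(W); every one is W ⇒ L
n=5: can move to 0, which is L ⇒ W
n=6: can move to 4, which is L ⇒ W
n=7: can move to 0, which is L ⇒ W
n=8: can move to 4, which is L ⇒ W
n=9: moves to 3(W), 6(W), 8(W); every one is W ⇒ L
n=10: can move to 9, which is L ⇒ W
n=11: can move to 0, which is L ⇒ W
n=12: can move to 4, which is L ⇒ W
n=13: can move to 0, which is L ⇒ W
n=14: moves to 7(W), 12(W), 13(W); every one is W ⇒ L
n=15: can move to 14, which is L ⇒ W
n=16: can move to 14, which is L ⇒ W
n=17: can move to 0, which is L ⇒ W
n=18: can move to 9, which is L ⇒ W

9: L, 10: W, 18: W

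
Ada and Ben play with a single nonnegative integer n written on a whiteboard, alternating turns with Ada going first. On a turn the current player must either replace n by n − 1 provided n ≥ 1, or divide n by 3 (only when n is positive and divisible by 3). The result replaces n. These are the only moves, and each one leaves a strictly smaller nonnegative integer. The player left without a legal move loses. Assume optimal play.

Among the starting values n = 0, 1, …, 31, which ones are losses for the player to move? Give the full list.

Compute win/loss labels from the base case upward. A position with no move is L. Any other position is W if it can reach an L in one move, else L.
n=0: no move → L
n=1: W (go to 0, an L position)
n=2: L (sole option 1(W) is W)
n=3: W (go to 2, an L position)
n=4: L (sole option 3(W) is W)
n=5: W (go to 4, an L position)
n=6: W (go to 2, an L position)
n=7: L (sole option 6(W) is W)
n=8: W (go to 7, an L position)
n=9: L (options 3(W), 8(W) are all W)
n=10: W (go to 9, an L position)
n=11: L (sole option 10(W) is W)
n=12: W (go to 4, an L position)
n=13: L (sole option 12(W) is W)
n=14: W (go to 13, an L position)
n=15: L (options 5(W), 14(W) are all W)
n=16: W (go to 15, an L position)
n=17: L (sole option 16(W) is W)
n=18: W (go to 17, an L position)
n=19: L (sole option 18(W) is W)
n=20: W (go to 19, an L position)
n=21: W (go to 7, an L position)
n=22: L (sole option 21(W) is W)
n=23: W (go to 22, an L position)
n=24: L (options 8(W), 23(W) are all W)
n=25: W (go to 24, an L position)
n=26: L (sole option 25(W) is W)
n=27: W (go to 9, an L position)
n=28: L (sole option 27(W) is W)
n=29: W (go to 28, an L position)
n=30: L (options 10(W), 29(W) are all W)
n=31: W (go to 30, an L position)
The losing starting values of n are exactly the entries labelled L in this table (15 of them).

0, 2, 4, 7, 9, 11, 13, 15, 17, 19, 22, 24, 26, 28, 30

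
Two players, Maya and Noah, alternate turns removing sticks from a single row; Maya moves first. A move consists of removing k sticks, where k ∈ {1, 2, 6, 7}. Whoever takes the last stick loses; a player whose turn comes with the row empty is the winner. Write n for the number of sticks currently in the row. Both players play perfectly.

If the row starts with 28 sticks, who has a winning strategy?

Use the standard recursion: the mover wins at a terminal position; elsewhere, the mover wins exactly when some move hands the opponent an L position.
n=0: no move; the opponent has just taken the last stick and therefore loses → W
n=1: only reaches 0(W), which is W → L
n=2: reaches L-position 1 → W
n=3: reaches L-position 1 → W
n=4: only reaches 3(W), 2(W), all W → L
n=5: reaches L-position 4 → W
n=6: reaches L-position 4 → W
n=7: reaches L-position 1 → W
n=8: reaches L-position 1 → W
n=9: only reaches 8(W), 7(W), 3(W), 2(W), all W → L
n=10: reaches L-position 9 → W
n=11: reaches L-position 9 → W
n=12: only reaches 11(W), 10(W), 6(W), 5(W), all W → L
n=13: reaches L-position 12 → W
n=14: reaches L-position 12 → W
n=15: reaches L-position 9 → W
n=16: reaches L-position 9 → W
n=17: only reaches 16(W), 15(W), 11(W), 10(W), all W → L
n=18: reaches L-position 17 → W
n=19: reaches L-position 17 → W
n=20: only reaches 19(W), 18(W), 14(W), 13(W), all W → L
n=21: reaches L-position 20 → W
n=22: reaches L-position 20 → W
n=23: reaches L-position 17 → W
n=24: reaches L-position 17 → W
n=25: only reaches 24(W), 23(W), 19(W), 18(W), all W → L
n=26: reaches L-position 25 → W
n=27: reaches L-position 25 → W
n=28: only reaches 27(W), 26(W), 22(W), 21(W), all W → L
The starting position 28 is L: whatever Maya does, the opponent receives a W position.

Noah wins.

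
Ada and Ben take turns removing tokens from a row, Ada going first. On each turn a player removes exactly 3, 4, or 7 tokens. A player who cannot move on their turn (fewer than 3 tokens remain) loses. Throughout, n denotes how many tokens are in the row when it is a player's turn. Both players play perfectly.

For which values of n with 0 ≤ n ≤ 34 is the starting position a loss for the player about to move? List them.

0, 1, 2, 10, 11, 12, 20, 21, 22, 30, 31, 32

Compute win/loss labels from the base case upward. A position with no move is L. Any other position is W if it can reach an L in one move, else L.
n=0: no move → L
n=1: no move → L
n=2: no move → L
n=3: →0(L), so W
n=4: →1(L), so W
n=5: →2(L), so W
n=6: →2(L), so W
n=7: →0(L), so W
n=8: →1(L), so W
n=9: →2(L), so W
n=10: →7(W), 6(W), 3(W) — all W, so L
n=11: →8(W), 7(W), 4(W) — all W, so L
n=12: →9(W), 8(W), 5(W) — all W, so L
n=13: →10(L), so W
n=14: →11(L), so W
n=15: →12(L), so W
n=16: →12(L), so W
n=17: →10(L), so W
n=18: →11(L), so W
n=19: →12(L), so W
n=20: →17(W), 16(W), 13(W) — all W, so L
n=21: →18(W), 17(W), 14(W) — all W, so L
n=22: →19(W), 18(W), 15(W) — all W, so L
n=23: →20(L), so W
n=24: →21(L), so W
n=25: →22(L), so W
n=26: →22(L), so W
n=27: →20(L), so W
n=28: →21(L), so W
n=29: →22(L), so W
n=30: →27(W), 26(W), 23(W) — all W, so L
n=31: →28(W), 27(W), 24(W) — all W, so L
n=32: →29(W), 28(W), 25(W) — all W, so L
n=33: →30(L), so W
n=34: →31(L), so W
Reading off the rows marked L gives the requested list; there are 12 such values of n.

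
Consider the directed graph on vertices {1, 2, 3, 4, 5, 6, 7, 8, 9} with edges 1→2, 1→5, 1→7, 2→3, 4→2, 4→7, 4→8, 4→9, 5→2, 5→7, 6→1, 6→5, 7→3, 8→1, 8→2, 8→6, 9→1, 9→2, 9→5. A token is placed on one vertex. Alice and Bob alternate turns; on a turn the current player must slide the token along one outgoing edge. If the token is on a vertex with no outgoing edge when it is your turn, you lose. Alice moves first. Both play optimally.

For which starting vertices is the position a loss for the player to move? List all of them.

Work bottom-up. With no move the player to move loses. Otherwise the position is W if at least one move leads to an L position for the opponent, and L if every move leads to a W.
Every edge goes from a vertex to one that appears earlier in the order 3, 2, 7, 5, 1, 6, 9, 8, 4, so processing vertices in that order labels each vertex after all of its successors.
3: no outgoing edge → L
2: reaches L-position 3 → W
7: reaches L-position 3 → W
5: only reaches 7(W), 2(W), all W → L
1: reaches L-position 5 → W
6: reaches L-position 5 → W
9: reaches L-position 5 → W
8: only reaches 6(W), 1(W), 2(W), all W → L
4: reaches L-position 8 → W
Reading off the rows marked L gives the requested list; there are 3 such vertices.

3, 5, 8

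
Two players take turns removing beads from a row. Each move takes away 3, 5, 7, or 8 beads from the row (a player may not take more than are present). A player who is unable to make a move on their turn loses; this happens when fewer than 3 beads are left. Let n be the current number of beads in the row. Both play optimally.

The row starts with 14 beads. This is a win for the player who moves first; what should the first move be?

Remove 3, leaving 11.

Classify positions by backward induction: terminal positions (no move available) are L. From any other position, the mover wins iff some move reaches an L.
n=0: no move → L
n=1: no move → L
n=2: no move → L
n=3: W (go to 0, an L position)
n=4: W (go to 1, an L position)
n=5: W (go to 2, an L position)
n=6: W (go to 1, an L position)
n=7: W (go to 2, an L position)
n=8: W (go to 1, an L position)
n=9: W (go to 2, an L position)
n=10: W (go to 2, an L position)
n=11: L (options 8(W), 6(W), 4(W), 3(W) are all W)
n=12: L (options 9(W), 7(W), 5(W), 4(W) are all W)
n=13: L (options 10(W), 8(W), 6(W), 5(W) are all W)
n=14: W (go to 11, an L position)
From 14, the L positions reachable in one move are: 11.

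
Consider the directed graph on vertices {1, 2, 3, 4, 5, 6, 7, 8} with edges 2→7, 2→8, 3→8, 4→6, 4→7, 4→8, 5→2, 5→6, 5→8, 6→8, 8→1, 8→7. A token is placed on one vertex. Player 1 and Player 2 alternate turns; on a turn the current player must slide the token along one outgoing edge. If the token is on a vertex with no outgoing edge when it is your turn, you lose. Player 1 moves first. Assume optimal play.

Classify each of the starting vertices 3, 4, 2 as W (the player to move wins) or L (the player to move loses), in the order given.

Classify positions by backward induction: terminal positions (no move available) are L. From any other position, the mover wins iff some move reaches an L.
Every edge goes from a vertex to one that appears earlier in the order 1, 7, 8, 3, 6, 2, 4, 5, so processing vertices in that order labels each vertex after all of its successors.
1: no outgoing edge → L
7: no outgoing edge → L
8: W (go to 7, an L position)
3: L (sole option 8(W) is W)
6: L (sole option 8(W) is W)
2: W (go to 7, an L position)
4: W (go to 6, an L position)
5: W (go to 6, an L position)

3: L, 4: W, 2: W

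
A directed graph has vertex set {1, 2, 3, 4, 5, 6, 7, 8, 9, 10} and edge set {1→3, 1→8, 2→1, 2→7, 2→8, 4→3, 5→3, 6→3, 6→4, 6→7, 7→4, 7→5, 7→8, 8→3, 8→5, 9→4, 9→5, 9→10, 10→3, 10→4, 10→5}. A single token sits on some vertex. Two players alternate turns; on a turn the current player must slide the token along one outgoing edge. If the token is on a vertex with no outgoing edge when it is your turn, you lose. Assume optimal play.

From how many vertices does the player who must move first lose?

Work bottom-up. With no move the player to move loses. Otherwise the position is W if at least one move leads to an L position for the opponent, and L if every move leads to a W.
Every edge goes from a vertex to one that appears earlier in the order 3, 5, 8, 4, 10, 7, 9, 6, 1, 2, so processing vertices in that order labels each vertex after all of its successors.
3: no outgoing edge → L
5: can move to 3, which is L ⇒ W
8: can move to 3, which is L ⇒ W
4: can move to 3, which is L ⇒ W
10: can move to 3, which is L ⇒ W
7: moves to 4(W), 8(W), 5(W); every one is W ⇒ L
9: moves to 10(W), 4(W), 5(W); every one is W ⇒ L
6: can move to 7, which is L ⇒ W
1: can move to 3, which is L ⇒ W
2: can move to 7, which is L ⇒ W
The L vertices are 3, 7, 9; that is 3 in all.

3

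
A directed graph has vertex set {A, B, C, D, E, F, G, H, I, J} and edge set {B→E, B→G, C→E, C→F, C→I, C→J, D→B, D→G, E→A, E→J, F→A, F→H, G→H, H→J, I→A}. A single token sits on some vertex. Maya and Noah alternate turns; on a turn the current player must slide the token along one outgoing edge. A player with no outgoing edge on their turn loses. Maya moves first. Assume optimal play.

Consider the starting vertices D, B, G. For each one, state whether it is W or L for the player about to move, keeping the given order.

Label each position W (a win for the player to move) or L (a loss). A position with no legal move is L; any other position is W exactly when some move reaches an L, and L when every move reaches a W.
Every edge goes from a vertex to one that appears earlier in the order A, J, H, E, G, B, D, I, F, C, so processing vertices in that order labels each vertex after all of its successors.
A: no outgoing edge → L
J: no outgoing edge → L
H: reaches L-position J → W
E: reaches L-position J → W
G: only reaches H(W), which is W → L
B: reaches L-position G → W
D: reaches L-position G → W
I: reaches L-position A → W
F: reaches L-position A → W
C: reaches L-position J → W

D: W, B: W, G: L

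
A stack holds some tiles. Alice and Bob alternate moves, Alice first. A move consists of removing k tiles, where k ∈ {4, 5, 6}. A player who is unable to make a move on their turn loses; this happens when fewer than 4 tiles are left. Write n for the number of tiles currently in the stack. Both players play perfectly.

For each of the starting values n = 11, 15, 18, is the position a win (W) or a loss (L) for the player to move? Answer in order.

Use the standard recursion: the mover loses at a terminal position; elsewhere, the mover wins exactly when some move hands the opponent an L position.
n=0: no move → L
n=1: no move → L
n=2: no move → L
n=3: no move → L
n=4: W (go to 0, an L position)
n=5: W (go to 1, an L position)
n=6: W (go to 2, an L position)
n=7: W (go to 3, an L position)
n=8: W (go to 3, an L position)
n=9: W (go to 3, an L position)
n=10: L (options 6(W), 5(W), 4(W) are all W)
n=11: L (options 7(W), 6(W), 5(W) are all W)
n=12: L (options 8(W), 7(W), 6(W) are all W)
n=13: L (options 9(W), 8(W), 7(W) are all W)
n=14: W (go to 10, an L position)
n=15: W (go to 11, an L position)
n=16: W (go to 12, an L position)
n=17: W (go to 13, an L position)
n=18: W (go to 13, an L position)

11: L, 15: W, 18: W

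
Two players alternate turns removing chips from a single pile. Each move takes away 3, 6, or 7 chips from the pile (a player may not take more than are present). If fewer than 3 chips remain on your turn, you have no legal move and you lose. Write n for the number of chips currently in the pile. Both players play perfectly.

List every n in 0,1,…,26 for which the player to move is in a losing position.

0, 1, 2, 10, 11, 12, 20, 21, 22

Classify positions by backward induction: terminal positions (no move available) are L. From any other position, the mover wins iff some move reaches an L.
n=0: no move → L
n=1: no move → L
n=2: no move → L
n=3: reaches L-position 0 → W
n=4: reaches L-position 1 → W
n=5: reaches L-position 2 → W
n=6: reaches L-position 0 → W
n=7: reaches L-position 1 → W
n=8: reaches L-position 2 → W
n=9: reaches L-position 2 → W
n=10: only reaches 7(W), 4(W), 3(W), all W → L
n=11: only reaches 8(W), 5(W), 4(W), all W → L
n=12: only reaches 9(W), 6(W), 5(W), all W → L
n=13: reaches L-position 10 → W
n=14: reaches L-position 11 → W
n=15: reaches L-position 12 → W
n=16: reaches L-position 10 → W
n=17: reaches L-position 11 → W
n=18: reaches L-position 12 → W
n=19: reaches L-position 12 → W
n=20: only reaches 17(W), 14(W), 13(W), all W → L
n=21: only reaches 18(W), 15(W), 14(W), all W → L
n=22: only reaches 19(W), 16(W), 15(W), all W → L
n=23: reaches L-position 20 → W
n=24: reaches L-position 21 → W
n=25: reaches L-position 22 → W
n=26: reaches L-position 20 → W
Reading off the rows marked L gives the requested list; there are 9 such values of n.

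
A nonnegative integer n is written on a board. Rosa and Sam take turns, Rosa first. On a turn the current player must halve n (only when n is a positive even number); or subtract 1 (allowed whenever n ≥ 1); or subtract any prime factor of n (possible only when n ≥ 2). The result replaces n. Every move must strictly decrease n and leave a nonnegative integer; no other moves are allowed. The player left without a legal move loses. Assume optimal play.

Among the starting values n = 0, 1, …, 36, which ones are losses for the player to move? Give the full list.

Use the standard recursion: the mover loses at a terminal position; elsewhere, the mover wins exactly when some move hands the opponent an L position.
n=0: no move → L
n=1: →0(L), so W
n=2: →0(L), so W
n=3: →0(L), so W
n=4: →2(W), 3(W) — all W, so L
n=5: →0(L), so W
n=6: →4(L), so W
n=7: →0(L), so W
n=8: →4(L), so W
n=9: →6(W), 8(W) — all W, so L
n=10: →9(L), so W
n=11: →0(L), so W
n=12: →9(L), so W
n=13: →0(L), so W
n=14: →7(W), 12(W), 13(W) — all W, so L
n=15: →14(L), so W
n=16: →14(L), so W
n=17: →0(L), so W
n=18: →9(L), so W
n=19: →0(L), so W
n=20: →10(W), 15(W), 18(W), 19(W) — all W, so L
n=21: →14(L), so W
n=22: →20(L), so W
n=23: →0(L), so W
n=24: →12(W), 21(W), 22(W), 23(W) — all W, so L
n=25: →20(L), so W
n=26: →24(L), so W
n=27: →24(L), so W
n=28: →14(L), so W
n=29: →0(L), so W
n=30: →15(W), 25(W), 27(W), 28(W), 29(W) — all W, so L
n=31: →0(L), so W
n=32: →30(L), so W
n=33: →30(L), so W
n=34: →17(W), 32(W), 33(W) — all W, so L
n=35: →30(L), so W
n=36: →34(L), so W
Reading off the rows marked L gives the requested list; there are 8 such values of n.

0, 4, 9, 14, 20, 24, 30, 34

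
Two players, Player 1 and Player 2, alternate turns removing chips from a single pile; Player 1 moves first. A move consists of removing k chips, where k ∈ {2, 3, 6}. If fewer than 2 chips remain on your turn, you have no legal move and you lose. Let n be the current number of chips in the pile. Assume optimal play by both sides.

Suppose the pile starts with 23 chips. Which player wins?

Classify positions by backward induction: terminal positions (no move available) are L. From any other position, the mover wins iff some move reaches an L.
n=0: no move → L
n=1: no move → L
n=2: reaches L-position 0 → W
n=3: reaches L-position 1 → W
n=4: reaches L-position 1 → W
n=5: only reaches 3(W), 2(W), all W → L
n=6: reaches L-position 0 → W
n=7: reaches L-position 5 → W
n=8: reaches L-position 5 → W
n=9: only reaches 7(W), 6(W), 3(W), all W → L
n=10: only reaches 8(W), 7(W), 4(W), all W → L
n=11: reaches L-position 9 → W
n=12: reaches L-position 10 → W
n=13: reaches L-position 10 → W
n=14: only reaches 12(W), 11(W), 8(W), all W → L
n=15: reaches L-position 9 → W
n=16: reaches L-position 14 → W
n=17: reaches L-position 14 → W
n=18: only reaches 16(W), 15(W), 12(W), all W → L
n=19: only reaches 17(W), 16(W), 13(W), all W → L
n=20: reaches L-position 18 → W
n=21: reaches L-position 19 → W
n=22: reaches L-position 19 → W
n=23: only reaches 21(W), 20(W), 17(W), all W → L
The starting position 23 is L: whatever Player 1 does, the opponent receives a W position.

Player 2 wins.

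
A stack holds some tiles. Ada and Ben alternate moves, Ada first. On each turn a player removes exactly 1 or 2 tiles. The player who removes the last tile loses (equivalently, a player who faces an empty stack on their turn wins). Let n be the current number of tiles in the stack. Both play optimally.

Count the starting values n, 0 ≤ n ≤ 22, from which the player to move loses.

8

Use the standard recursion: the mover wins at a terminal position; elsewhere, the mover wins exactly when some move hands the opponent an L position.
n=0: no move; the opponent has just taken the last tile and therefore loses → W
n=1: →0(W) only, which is W, so L
n=2: →1(L), so W
n=3: →1(L), so W
n=4: →3(W), 2(W) — all W, so L
n=5: →4(L), so W
n=6: →4(L), so W
n=7: →6(W), 5(W) — all W, so L
n=8: →7(L), so W
n=9: →7(L), so W
n=10: →9(W), 8(W) — all W, so L
n=11: →10(L), so W
n=12: →10(L), so W
n=13: →12(W), 11(W) — all W, so L
n=14: →13(L), so W
n=15: →13(L), so W
n=16: →15(W), 14(W) — all W, so L
n=17: →16(L), so W
n=18: →16(L), so W
n=19: →18(W), 17(W) — all W, so L
n=20: →19(L), so W
n=21: →19(L), so W
n=22: →21(W), 20(W) — all W, so L
L entries with 0 ≤ n ≤ 22: n = 1, 4, 7, 10, 13, 16, 19, 22; that makes 8.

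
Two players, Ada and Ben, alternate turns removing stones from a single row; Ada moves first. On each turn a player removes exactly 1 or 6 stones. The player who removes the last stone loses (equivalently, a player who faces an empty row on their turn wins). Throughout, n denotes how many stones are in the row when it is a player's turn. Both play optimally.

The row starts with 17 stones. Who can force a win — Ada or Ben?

Ben wins.

Use the standard recursion: the mover wins at a terminal position; elsewhere, the mover wins exactly when some move hands the opponent an L position.
n=0: no move; the opponent has just taken the last stone and therefore loses → W
n=1: the only move is to 0(W), a W ⇒ L
n=2: can move to 1, which is L ⇒ W
n=3: the only move is to 2(W), a W ⇒ L
n=4: can move to 3, which is L ⇒ W
n=5: the only move is to 4(W), a W ⇒ L
n=6: can move to 5, which is L ⇒ W
n=7: can move to 1, which is L ⇒ W
n=8: moves to 7(W), 2(W); every one is W ⇒ L
n=9: can move to 8, which is L ⇒ W
n=10: moves to 9(W), 4(W); every one is W ⇒ L
n=11: can move to 10, which is L ⇒ W
n=12: moves to 11(W), 6(W); every one is W ⇒ L
n=13: can move to 12, which is L ⇒ W
n=14: can move to 8, which is L ⇒ W
n=15: moves to 14(W), 9(W); every one is W ⇒ L
n=16: can move to 15, which is L ⇒ W
n=17: moves to 16(W), 11(W); every one is W ⇒ L
Every move from 17 reaches a W position, so the mover loses.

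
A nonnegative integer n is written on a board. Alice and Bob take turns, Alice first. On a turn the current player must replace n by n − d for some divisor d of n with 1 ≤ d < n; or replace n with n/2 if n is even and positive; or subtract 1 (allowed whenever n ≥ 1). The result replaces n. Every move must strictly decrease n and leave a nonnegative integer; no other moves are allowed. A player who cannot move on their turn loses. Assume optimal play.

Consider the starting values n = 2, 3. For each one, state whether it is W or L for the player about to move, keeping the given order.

Use the standard recursion: the mover loses at a terminal position; elsewhere, the mover wins exactly when some move hands the opponent an L position.
n=0: no move → L
n=1: →0(L), so W
n=2: →1(W) only, which is W, so L
n=3: →2(L), so W

2: L, 3: W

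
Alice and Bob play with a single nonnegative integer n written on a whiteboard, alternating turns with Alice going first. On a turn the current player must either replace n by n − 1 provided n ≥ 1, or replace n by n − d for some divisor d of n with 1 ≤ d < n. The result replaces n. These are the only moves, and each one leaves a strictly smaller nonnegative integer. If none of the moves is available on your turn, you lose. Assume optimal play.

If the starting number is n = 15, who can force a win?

Positions with no move are L. A position that does have a move is losing for the player to move precisely when every available move leads to a winning position for the opponent. Fill in the labels:
n=0: no move → L
n=1: →0(L), so W
n=2: →1(W) only, which is W, so L
n=3: →2(L), so W
n=4: →2(L), so W
n=5: →4(W) only, which is W, so L
n=6: →5(L), so W
n=7: →6(W) only, which is W, so L
n=8: →7(L), so W
n=9: →6(W), 8(W) — all W, so L
n=10: →5(L), so W
n=11: →10(W) only, which is W, so L
n=12: →9(L), so W
n=13: →12(W) only, which is W, so L
n=14: →7(L), so W
n=15: →10(W), 12(W), 14(W) — all W, so L
Every move from 15 reaches a W position, so the mover loses.

Bob wins.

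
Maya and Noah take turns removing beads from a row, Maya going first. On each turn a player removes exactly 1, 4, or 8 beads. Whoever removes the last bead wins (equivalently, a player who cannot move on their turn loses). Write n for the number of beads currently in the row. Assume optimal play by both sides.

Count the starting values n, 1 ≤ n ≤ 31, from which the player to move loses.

Label each position W (a win for the player to move) or L (a loss). A position with no legal move is L; any other position is W exactly when some move reaches an L, and L when every move reaches a W.
n=0: no move → L
n=1: reaches L-position 0 → W
n=2: only reaches 1(W), which is W → L
n=3: reaches L-position 2 → W
n=4: reaches L-position 0 → W
n=5: only reaches 4(W), 1(W), all W → L
n=6: reaches L-position 5 → W
n=7: only reaches 6(W), 3(W), all W → L
n=8: reaches L-position 7 → W
n=9: reaches L-position 5 → W
n=10: reaches L-position 2 → W
n=11: reaches L-position 7 → W
n=12: only reaches 11(W), 8(W), 4(W), all W → L
n=13: reaches L-position 12 → W
n=14: only reaches 13(W), 10(W), 6(W), all W → L
n=15: reaches L-position 14 → W
n=16: reaches L-position 12 → W
n=17: only reaches 16(W), 13(W), 9(W), all W → L
n=18: reaches L-position 17 → W
n=19: only reaches 18(W), 15(W), 11(W), all W → L
n=20: reaches L-position 19 → W
n=21: reaches L-position 17 → W
n=22: reaches L-position 14 → W
n=23: reaches L-position 19 → W
n=24: only reaches 23(W), 20(W), 16(W), all W → L
n=25: reaches L-position 24 → W
n=26: only reaches 25(W), 22(W), 18(W), all W → L
n=27: reaches L-position 26 → W
n=28: reaches L-position 24 → W
n=29: only reaches 28(W), 25(W), 21(W), all W → L
n=30: reaches L-position 29 → W
n=31: only reaches 30(W), 27(W), 23(W), all W → L
L entries with 1 ≤ n ≤ 31 (n=0 is outside the asked range and is not counted): n = 2, 5, 7, 12, 14, 17, 19, 24, 26, 29, 31; that makes 11.

11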